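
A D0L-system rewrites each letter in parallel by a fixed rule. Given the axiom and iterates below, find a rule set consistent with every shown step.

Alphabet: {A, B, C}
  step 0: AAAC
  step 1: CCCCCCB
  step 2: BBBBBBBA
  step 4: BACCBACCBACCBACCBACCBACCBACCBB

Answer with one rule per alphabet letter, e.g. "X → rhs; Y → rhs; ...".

  step 1 ⇒ step 2: CCCCCCB ⇒ B·B·B·B·B·B·BA
    B ↦ BA
    C ↦ B
  step 0 ⇒ step 1: AAAC ⇒ CC·CC·CC·B
    A ↦ CC

A->CC, B->BA, C->B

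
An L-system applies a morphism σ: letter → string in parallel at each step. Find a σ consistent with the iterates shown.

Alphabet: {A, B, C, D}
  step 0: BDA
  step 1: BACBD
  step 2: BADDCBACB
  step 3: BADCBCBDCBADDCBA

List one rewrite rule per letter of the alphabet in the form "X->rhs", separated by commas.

A->D, B->BA, C->DC, D->CB

  step 2 ⇒ step 3: BADDCBACB ⇒ BA·D·CB·CB·DC·BA·D·DC·BA
    A ↦ D
    B ↦ BA
    C ↦ DC
    D ↦ CB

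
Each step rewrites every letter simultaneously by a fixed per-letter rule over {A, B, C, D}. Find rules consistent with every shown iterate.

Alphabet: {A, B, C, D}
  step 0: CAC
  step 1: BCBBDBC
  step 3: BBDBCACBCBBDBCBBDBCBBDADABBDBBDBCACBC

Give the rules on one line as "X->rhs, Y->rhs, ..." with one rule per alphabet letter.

  step 0 ⇒ step 1: CAC ⇒ BC·BBD·BC
    A ↦ BBD
    C ↦ BC
    B ↦ AC  (constrained at step 1)
    D ↦ ADA  (constrained at step 1)

A->BBD, B->AC, C->BC, D->ADA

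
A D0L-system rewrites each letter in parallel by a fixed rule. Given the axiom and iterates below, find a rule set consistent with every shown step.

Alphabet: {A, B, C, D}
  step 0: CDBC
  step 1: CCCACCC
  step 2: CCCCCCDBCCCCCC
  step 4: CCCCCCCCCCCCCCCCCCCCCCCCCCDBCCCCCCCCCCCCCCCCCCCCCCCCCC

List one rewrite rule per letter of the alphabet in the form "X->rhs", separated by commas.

A->DB, B->AC, C->CC, D->C

  step 1 ⇒ step 2: CCCACCC ⇒ CC·CC·CC·DB·CC·CC·CC
    A ↦ DB
    C ↦ CC
  step 0 ⇒ step 1: CDBC ⇒ CC·C·AC·CC
    B ↦ AC
  step 0 ⇒ step 1: CDBC ⇒ CC·C·AC·CC
    D ↦ C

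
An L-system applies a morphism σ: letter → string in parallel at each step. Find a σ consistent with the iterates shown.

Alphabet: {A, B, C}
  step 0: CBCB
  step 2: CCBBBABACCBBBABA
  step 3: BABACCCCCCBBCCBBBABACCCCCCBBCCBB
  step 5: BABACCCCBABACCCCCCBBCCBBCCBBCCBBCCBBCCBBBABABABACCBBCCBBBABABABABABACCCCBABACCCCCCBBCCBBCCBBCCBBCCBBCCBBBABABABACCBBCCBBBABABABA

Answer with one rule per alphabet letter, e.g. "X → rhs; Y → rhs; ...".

  step 2 ⇒ step 3: CCBBBABACCBBBABA ⇒ BA·BA·CC·CC·CC·BB·CC·BB·BA·BA·CC·CC·CC·BB·CC·BB
    A ↦ BB
    B ↦ CC
    C ↦ BA

A->BB, B->CC, C->BA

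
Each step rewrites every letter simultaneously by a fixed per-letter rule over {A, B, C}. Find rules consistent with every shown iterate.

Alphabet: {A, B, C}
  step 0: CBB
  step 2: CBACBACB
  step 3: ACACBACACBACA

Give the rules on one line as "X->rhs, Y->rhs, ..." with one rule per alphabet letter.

  step 2 ⇒ step 3: CBACBACB ⇒ A·CA·CB·A·CA·CB·A·CA
    A ↦ CB
    B ↦ CA
    C ↦ A

A->CB, B->CA, C->A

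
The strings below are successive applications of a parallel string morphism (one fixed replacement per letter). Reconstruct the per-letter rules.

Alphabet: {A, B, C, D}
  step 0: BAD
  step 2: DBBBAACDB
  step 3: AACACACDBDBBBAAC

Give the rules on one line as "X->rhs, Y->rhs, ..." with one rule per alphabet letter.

  step 2 ⇒ step 3: DBBBAACDB ⇒ A·AC·AC·AC·DB·DB·BB·A·AC
    A ↦ DB
    B ↦ AC
    C ↦ BB
    D ↦ A

A->DB, B->AC, C->BB, D->A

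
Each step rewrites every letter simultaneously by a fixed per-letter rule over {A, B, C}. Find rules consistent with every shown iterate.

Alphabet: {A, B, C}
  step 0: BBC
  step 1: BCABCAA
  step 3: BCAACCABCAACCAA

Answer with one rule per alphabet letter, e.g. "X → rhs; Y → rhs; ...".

A->C, B->BCA, C->A

  step 0 ⇒ step 1: BBC ⇒ BCA·BCA·A
    B ↦ BCA
    C ↦ A
    A ↦ C  (constrained at step 1)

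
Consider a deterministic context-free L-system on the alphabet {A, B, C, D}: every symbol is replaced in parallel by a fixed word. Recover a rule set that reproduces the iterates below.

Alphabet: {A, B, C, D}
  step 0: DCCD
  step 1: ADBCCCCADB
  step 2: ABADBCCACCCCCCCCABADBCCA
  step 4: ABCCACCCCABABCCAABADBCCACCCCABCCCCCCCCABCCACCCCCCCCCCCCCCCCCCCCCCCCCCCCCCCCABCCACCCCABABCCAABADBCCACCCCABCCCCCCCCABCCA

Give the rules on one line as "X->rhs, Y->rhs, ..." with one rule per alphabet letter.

A->AB, B->CCA, C->CC, D->ADB

  step 1 ⇒ step 2: ADBCCCCADB ⇒ AB·ADB·CCA·CC·CC·CC·CC·AB·ADB·CCA
    A ↦ AB
    B ↦ CCA
    C ↦ CC
    D ↦ ADB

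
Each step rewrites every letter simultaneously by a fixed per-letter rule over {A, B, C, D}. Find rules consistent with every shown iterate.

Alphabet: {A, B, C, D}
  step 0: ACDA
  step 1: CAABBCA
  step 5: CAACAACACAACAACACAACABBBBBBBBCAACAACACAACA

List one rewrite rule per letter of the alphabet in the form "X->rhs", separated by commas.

A->CA, B->D, C->A, D->BB

  step 0 ⇒ step 1: ACDA ⇒ CA·A·BB·CA
    A ↦ CA
    C ↦ A
    D ↦ BB
    B ↦ D  (constrained at step 1)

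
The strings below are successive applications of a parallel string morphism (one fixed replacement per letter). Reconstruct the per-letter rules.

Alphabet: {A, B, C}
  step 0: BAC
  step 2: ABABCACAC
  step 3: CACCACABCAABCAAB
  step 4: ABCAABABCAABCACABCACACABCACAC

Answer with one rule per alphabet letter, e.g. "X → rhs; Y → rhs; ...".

A->CA, B->C, C->AB

  step 3 ⇒ step 4: CACCACABCAABCAAB ⇒ AB·CA·AB·AB·CA·AB·CA·C·AB·CA·CA·C·AB·CA·CA·C
    A ↦ CA
    B ↦ C
    C ↦ AB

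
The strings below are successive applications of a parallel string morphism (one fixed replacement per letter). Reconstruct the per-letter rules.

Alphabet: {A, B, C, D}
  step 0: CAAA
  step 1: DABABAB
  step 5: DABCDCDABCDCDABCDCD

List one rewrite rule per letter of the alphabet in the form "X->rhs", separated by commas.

A->AB, B->C, C->D, D->C

  step 0 ⇒ step 1: CAAA ⇒ D·AB·AB·AB
    A ↦ AB
    C ↦ D
    B ↦ C  (constrained at step 1)
    D ↦ C  (constrained at step 1)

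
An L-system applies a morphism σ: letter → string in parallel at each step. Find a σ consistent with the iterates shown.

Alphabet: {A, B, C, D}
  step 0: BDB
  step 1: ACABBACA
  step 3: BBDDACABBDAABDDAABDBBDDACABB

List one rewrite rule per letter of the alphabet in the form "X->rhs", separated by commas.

A->D, B->ACA, C->AAB, D->BB

  step 0 ⇒ step 1: BDB ⇒ ACA·BB·ACA
    B ↦ ACA
    D ↦ BB
    A ↦ D  (constrained at step 1)
    C ↦ AAB  (constrained at step 1)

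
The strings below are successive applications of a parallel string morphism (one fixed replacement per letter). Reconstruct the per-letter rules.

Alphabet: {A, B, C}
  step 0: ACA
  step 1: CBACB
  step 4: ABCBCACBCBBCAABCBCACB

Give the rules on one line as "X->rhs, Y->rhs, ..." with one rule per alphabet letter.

A->CB, B->BC, C->A

  step 0 ⇒ step 1: ACA ⇒ CB·A·CB
    A ↦ CB
    C ↦ A
    B ↦ BC  (constrained at step 1)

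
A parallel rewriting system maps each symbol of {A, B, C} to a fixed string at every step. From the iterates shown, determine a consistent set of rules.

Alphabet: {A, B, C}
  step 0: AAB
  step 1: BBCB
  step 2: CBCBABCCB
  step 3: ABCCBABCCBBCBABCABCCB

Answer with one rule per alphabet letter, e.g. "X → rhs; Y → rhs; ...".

A->B, B->CB, C->ABC

  step 2 ⇒ step 3: CBCBABCCB ⇒ ABC·CB·ABC·CB·B·CB·ABC·ABC·CB
    A ↦ B
    B ↦ CB
    C ↦ ABC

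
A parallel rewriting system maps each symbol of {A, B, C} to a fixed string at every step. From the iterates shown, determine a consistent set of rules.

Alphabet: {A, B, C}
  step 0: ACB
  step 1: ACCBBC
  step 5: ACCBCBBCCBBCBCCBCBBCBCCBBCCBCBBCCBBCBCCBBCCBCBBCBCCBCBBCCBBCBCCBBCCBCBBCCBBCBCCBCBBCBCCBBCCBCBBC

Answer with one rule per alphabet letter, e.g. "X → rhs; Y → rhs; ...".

  step 0 ⇒ step 1: ACB ⇒ AC·CB·BC
    A ↦ AC
    B ↦ BC
    C ↦ CB

A->AC, B->BC, C->CB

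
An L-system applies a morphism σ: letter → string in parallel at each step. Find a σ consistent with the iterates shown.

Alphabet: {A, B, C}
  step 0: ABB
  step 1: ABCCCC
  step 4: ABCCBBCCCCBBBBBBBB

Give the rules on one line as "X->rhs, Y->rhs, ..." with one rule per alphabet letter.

  step 0 ⇒ step 1: ABB ⇒ AB·CC·CC
    A ↦ AB
    B ↦ CC
    C ↦ B  (constrained at step 1)

A->AB, B->CC, C->B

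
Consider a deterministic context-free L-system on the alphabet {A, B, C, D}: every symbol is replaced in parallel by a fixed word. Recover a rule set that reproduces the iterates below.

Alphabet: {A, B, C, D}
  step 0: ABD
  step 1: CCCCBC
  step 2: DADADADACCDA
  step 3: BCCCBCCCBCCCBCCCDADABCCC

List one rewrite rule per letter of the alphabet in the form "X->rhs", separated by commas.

  step 2 ⇒ step 3: DADADADACCDA ⇒ BC·CC·BC·CC·BC·CC·BC·CC·DA·DA·BC·CC
    A ↦ CC
    C ↦ DA
    D ↦ BC
  step 0 ⇒ step 1: ABD ⇒ CC·CC·BC
    B ↦ CC

A->CC, B->CC, C->DA, D->BC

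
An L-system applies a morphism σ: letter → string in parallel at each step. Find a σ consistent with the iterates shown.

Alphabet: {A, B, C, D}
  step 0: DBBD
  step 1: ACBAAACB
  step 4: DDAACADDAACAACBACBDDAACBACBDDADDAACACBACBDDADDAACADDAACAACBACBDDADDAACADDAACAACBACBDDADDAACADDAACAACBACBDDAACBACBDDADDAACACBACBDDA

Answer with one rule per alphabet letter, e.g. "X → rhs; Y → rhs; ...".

  step 0 ⇒ step 1: DBBD ⇒ ACB·A·A·ACB
    B ↦ A
    D ↦ ACB
    A ↦ DDA  (constrained at step 1)
    C ↦ AC  (constrained at step 1)

A->DDA, B->A, C->AC, D->ACB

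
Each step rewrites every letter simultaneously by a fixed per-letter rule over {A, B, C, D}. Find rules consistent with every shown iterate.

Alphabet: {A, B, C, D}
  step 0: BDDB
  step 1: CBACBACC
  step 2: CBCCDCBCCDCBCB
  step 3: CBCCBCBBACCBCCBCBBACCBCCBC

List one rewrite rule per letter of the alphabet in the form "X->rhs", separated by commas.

  step 2 ⇒ step 3: CBCCDCBCCDCBCB ⇒ CB·C·CB·CB·BAC·CB·C·CB·CB·BAC·CB·C·CB·C
    B ↦ C
    C ↦ CB
    D ↦ BAC
  step 1 ⇒ step 2: CBACBACC ⇒ CB·C·CD·CB·C·CD·CB·CB
    A ↦ CD

A->CD, B->C, C->CB, D->BAC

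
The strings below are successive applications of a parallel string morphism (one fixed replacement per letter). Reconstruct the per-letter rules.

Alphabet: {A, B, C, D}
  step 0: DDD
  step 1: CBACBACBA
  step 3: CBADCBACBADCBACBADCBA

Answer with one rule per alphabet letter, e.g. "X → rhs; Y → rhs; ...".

A->D, B->C, C->D, D->CBA

  step 0 ⇒ step 1: DDD ⇒ CBA·CBA·CBA
    D ↦ CBA
    A ↦ D  (constrained at step 1)
    B ↦ C  (constrained at step 1)
    C ↦ D  (constrained at step 1)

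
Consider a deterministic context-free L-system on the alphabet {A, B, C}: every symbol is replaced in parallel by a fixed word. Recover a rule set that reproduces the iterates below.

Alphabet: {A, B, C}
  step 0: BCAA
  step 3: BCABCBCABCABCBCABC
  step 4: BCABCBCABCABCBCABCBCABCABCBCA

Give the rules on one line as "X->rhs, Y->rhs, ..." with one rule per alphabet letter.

A->BC, B->BC, C->A

  step 3 ⇒ step 4: BCABCBCABCABCBCABC ⇒ BC·A·BC·BC·A·BC·A·BC·BC·A·BC·BC·A·BC·A·BC·BC·A
    A ↦ BC
    B ↦ BC
    C ↦ A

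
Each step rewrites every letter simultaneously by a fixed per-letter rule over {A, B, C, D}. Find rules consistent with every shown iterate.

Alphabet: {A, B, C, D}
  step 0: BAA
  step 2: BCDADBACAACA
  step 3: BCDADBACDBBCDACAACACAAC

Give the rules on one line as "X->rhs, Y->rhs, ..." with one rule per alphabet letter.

A->AC, B->BCD, C->A, D->DB

  step 2 ⇒ step 3: BCDADBACAACA ⇒ BCD·A·DB·AC·DB·BCD·AC·A·AC·AC·A·AC
    A ↦ AC
    B ↦ BCD
    C ↦ A
    D ↦ DB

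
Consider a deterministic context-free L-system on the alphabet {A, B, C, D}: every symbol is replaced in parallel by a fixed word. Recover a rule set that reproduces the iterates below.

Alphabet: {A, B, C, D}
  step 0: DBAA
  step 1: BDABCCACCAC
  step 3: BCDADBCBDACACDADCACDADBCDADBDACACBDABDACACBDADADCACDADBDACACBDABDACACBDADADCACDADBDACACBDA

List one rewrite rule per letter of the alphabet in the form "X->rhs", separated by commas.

A->CAC, B->BC, C->DAD, D->BDA

  step 0 ⇒ step 1: DBAA ⇒ BDA·BC·CAC·CAC
    A ↦ CAC
    B ↦ BC
    D ↦ BDA
    C ↦ DAD  (constrained at step 1)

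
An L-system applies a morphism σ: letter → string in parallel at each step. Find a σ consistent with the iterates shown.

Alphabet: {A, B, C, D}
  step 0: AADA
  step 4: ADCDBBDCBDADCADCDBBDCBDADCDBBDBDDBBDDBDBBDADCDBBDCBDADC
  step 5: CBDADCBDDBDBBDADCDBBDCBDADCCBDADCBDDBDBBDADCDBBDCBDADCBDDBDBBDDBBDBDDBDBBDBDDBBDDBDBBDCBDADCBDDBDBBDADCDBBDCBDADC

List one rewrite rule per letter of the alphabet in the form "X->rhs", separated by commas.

  step 4 ⇒ step 5: ADCDBBDCBDADCADCDBBDCBDADCDBBDBDDBBDDBDBBDADCDBBDCBDADC ⇒ C·BD·ADC·BD·DB·DB·BD·ADC·DB·BD·C·BD·ADC·C·BD·ADC·BD·DB·DB·BD·ADC·DB·BD·C·BD·ADC·BD·DB·DB·BD·DB·BD·BD·DB·DB·BD·BD·DB·BD·DB·DB·BD·C·BD·ADC·BD·DB·DB·BD·ADC·DB·BD·C·BD·ADC
    A ↦ C
    B ↦ DB
    C ↦ ADC
    D ↦ BD

A->C, B->DB, C->ADC, D->BD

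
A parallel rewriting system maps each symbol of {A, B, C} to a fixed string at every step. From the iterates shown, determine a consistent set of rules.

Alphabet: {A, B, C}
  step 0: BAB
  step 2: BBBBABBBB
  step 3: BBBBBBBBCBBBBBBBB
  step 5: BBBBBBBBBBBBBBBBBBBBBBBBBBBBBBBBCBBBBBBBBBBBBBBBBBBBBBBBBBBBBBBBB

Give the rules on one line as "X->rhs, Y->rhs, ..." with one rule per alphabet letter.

A->C, B->BB, C->A

  step 2 ⇒ step 3: BBBBABBBB ⇒ BB·BB·BB·BB·C·BB·BB·BB·BB
    A ↦ C
    B ↦ BB
    C ↦ A  (constrained at step 3)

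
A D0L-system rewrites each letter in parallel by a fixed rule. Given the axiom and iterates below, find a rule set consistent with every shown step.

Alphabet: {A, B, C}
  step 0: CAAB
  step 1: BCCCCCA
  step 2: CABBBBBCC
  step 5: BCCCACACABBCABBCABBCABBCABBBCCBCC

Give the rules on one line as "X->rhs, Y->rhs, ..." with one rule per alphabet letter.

  step 1 ⇒ step 2: BCCCCCA ⇒ CA·B·B·B·B·B·CC
    A ↦ CC
    B ↦ CA
    C ↦ B

A->CC, B->CA, C->B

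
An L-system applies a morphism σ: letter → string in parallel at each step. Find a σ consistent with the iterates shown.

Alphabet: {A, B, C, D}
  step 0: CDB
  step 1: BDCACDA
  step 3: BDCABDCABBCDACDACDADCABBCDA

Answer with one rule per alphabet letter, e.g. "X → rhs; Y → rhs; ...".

A->B, B->CDA, C->B, D->DCA

  step 0 ⇒ step 1: CDB ⇒ B·DCA·CDA
    B ↦ CDA
    C ↦ B
    D ↦ DCA
    A ↦ B  (constrained at step 1)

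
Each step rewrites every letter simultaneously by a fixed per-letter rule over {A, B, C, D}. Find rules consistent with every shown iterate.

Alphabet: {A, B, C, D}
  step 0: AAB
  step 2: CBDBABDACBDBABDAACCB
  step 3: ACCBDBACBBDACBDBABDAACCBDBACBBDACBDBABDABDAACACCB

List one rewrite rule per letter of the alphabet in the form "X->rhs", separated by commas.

  step 2 ⇒ step 3: CBDBABDACBDBABDAACCB ⇒ AC·CB·DBA·CB·BDA·CB·DBA·BDA·AC·CB·DBA·CB·BDA·CB·DBA·BDA·BDA·AC·AC·CB
    A ↦ BDA
    B ↦ CB
    C ↦ AC
    D ↦ DBA

A->BDA, B->CB, C->AC, D->DBA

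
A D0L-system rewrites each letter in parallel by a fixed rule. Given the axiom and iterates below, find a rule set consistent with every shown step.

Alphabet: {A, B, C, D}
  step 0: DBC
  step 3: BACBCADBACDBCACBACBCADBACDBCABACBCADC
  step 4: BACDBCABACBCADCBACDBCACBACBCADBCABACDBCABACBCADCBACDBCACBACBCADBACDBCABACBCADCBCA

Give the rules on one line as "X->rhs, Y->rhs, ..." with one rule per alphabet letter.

  step 3 ⇒ step 4: BACBCADBACDBCACBACBCADBACDBCABACBCADC ⇒ BAC·D·BCA·BAC·BCA·D·C·BAC·D·BCA·C·BAC·BCA·D·BCA·BAC·D·BCA·BAC·BCA·D·C·BAC·D·BCA·C·BAC·BCA·D·BAC·D·BCA·BAC·BCA·D·C·BCA
    A ↦ D
    B ↦ BAC
    C ↦ BCA
    D ↦ C

A->D, B->BAC, C->BCA, D->C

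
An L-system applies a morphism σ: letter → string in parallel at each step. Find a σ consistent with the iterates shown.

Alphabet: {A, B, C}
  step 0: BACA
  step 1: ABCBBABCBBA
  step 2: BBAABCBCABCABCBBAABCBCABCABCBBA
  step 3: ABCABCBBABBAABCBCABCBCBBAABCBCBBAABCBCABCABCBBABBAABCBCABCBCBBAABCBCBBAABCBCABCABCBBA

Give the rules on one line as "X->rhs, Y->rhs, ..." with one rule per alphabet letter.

A->BBA, B->ABC, C->BC

  step 2 ⇒ step 3: BBAABCBCABCABCBBAABCBCABCABCBBA ⇒ ABC·ABC·BBA·BBA·ABC·BC·ABC·BC·BBA·ABC·BC·BBA·ABC·BC·ABC·ABC·BBA·BBA·ABC·BC·ABC·BC·BBA·ABC·BC·BBA·ABC·BC·ABC·ABC·BBA
    A ↦ BBA
    B ↦ ABC
    C ↦ BC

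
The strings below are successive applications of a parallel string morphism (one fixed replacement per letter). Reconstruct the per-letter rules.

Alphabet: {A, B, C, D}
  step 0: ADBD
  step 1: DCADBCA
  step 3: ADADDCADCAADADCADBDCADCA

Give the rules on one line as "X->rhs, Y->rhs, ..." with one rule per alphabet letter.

A->D, B->DB, C->ADA, D->CA

  step 0 ⇒ step 1: ADBD ⇒ D·CA·DB·CA
    A ↦ D
    B ↦ DB
    D ↦ CA
    C ↦ ADA  (constrained at step 1)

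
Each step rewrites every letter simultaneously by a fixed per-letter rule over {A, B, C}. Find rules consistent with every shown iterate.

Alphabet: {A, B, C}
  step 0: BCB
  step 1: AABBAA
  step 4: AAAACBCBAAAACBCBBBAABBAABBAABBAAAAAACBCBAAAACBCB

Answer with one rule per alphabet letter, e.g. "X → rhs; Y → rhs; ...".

A->CB, B->AA, C->BB

  step 0 ⇒ step 1: BCB ⇒ AA·BB·AA
    B ↦ AA
    C ↦ BB
    A ↦ CB  (constrained at step 1)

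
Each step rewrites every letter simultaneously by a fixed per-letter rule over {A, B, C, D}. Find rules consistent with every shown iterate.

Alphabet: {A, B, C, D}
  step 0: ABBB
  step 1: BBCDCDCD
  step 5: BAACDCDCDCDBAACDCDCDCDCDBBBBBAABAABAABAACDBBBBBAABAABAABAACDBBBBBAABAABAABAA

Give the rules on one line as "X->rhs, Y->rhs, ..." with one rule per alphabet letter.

A->BB, B->CD, C->B, D->AA

  step 0 ⇒ step 1: ABBB ⇒ BB·CD·CD·CD
    A ↦ BB
    B ↦ CD
    C ↦ B  (constrained at step 1)
    D ↦ AA  (constrained at step 1)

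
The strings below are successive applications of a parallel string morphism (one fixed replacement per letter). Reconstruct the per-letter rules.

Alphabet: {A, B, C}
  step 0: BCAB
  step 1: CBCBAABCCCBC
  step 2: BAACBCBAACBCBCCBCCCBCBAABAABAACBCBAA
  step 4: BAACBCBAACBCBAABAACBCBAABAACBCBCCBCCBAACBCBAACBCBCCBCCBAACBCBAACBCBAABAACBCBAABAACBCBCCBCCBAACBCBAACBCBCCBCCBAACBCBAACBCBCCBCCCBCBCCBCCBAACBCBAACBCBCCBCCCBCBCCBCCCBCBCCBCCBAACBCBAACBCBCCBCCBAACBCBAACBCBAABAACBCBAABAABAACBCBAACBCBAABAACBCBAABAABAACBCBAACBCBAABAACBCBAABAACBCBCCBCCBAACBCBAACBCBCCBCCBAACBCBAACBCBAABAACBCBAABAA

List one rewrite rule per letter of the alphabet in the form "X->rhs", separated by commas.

A->BCC, B->CBC, C->BAA

  step 1 ⇒ step 2: CBCBAABCCCBC ⇒ BAA·CBC·BAA·CBC·BCC·BCC·CBC·BAA·BAA·BAA·CBC·BAA
    A ↦ BCC
    B ↦ CBC
    C ↦ BAA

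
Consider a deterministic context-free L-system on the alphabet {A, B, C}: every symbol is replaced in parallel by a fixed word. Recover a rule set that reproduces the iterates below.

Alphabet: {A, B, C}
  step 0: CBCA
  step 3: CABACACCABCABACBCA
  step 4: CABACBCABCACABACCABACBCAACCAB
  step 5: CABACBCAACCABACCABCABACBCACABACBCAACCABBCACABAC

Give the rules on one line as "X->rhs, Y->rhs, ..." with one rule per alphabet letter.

A->B, B->AC, C->CA

  step 4 ⇒ step 5: CABACBCABCACABACCABACBCAACCAB ⇒ CA·B·AC·B·CA·AC·CA·B·AC·CA·B·CA·B·AC·B·CA·CA·B·AC·B·CA·AC·CA·B·B·CA·CA·B·AC
    A ↦ B
    B ↦ AC
    C ↦ CA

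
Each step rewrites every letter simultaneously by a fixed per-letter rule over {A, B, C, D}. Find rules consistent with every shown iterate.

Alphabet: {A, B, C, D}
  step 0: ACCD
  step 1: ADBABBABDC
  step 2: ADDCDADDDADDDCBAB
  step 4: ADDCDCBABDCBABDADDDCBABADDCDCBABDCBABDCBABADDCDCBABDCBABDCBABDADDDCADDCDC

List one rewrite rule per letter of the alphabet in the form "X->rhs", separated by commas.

  step 1 ⇒ step 2: ADBABBABDC ⇒ AD·DC·D·AD·D·D·AD·D·DC·BAB
    A ↦ AD
    B ↦ D
    C ↦ BAB
    D ↦ DC

A->AD, B->D, C->BAB, D->DC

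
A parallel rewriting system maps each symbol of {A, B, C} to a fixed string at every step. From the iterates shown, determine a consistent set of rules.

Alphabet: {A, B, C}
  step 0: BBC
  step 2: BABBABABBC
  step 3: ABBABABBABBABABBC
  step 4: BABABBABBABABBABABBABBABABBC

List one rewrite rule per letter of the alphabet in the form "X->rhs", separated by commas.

A->B, B->AB, C->BC

  step 3 ⇒ step 4: ABBABABBABBABABBC ⇒ B·AB·AB·B·AB·B·AB·AB·B·AB·AB·B·AB·B·AB·AB·BC
    A ↦ B
    B ↦ AB
    C ↦ BC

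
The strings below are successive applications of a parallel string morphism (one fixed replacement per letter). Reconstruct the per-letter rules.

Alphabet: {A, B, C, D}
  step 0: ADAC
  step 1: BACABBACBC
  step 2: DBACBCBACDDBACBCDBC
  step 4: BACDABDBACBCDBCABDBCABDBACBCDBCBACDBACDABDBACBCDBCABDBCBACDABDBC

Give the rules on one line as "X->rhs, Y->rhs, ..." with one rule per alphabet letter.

  step 1 ⇒ step 2: BACABBACBC ⇒ D·BAC·BC·BAC·D·D·BAC·BC·D·BC
    A ↦ BAC
    B ↦ D
    C ↦ BC
  step 0 ⇒ step 1: ADAC ⇒ BAC·AB·BAC·BC
    D ↦ AB

A->BAC, B->D, C->BC, D->AB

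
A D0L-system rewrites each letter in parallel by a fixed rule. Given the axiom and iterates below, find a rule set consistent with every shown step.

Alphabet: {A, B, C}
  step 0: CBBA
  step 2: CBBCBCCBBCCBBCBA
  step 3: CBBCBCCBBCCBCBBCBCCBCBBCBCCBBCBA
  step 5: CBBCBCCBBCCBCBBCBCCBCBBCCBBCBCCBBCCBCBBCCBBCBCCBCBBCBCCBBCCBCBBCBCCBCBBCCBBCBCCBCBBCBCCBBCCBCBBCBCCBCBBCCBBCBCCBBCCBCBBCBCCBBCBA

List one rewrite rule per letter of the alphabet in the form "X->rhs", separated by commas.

A->BA, B->BC, C->CB

  step 2 ⇒ step 3: CBBCBCCBBCCBBCBA ⇒ CB·BC·BC·CB·BC·CB·CB·BC·BC·CB·CB·BC·BC·CB·BC·BA
    A ↦ BA
    B ↦ BC
    C ↦ CB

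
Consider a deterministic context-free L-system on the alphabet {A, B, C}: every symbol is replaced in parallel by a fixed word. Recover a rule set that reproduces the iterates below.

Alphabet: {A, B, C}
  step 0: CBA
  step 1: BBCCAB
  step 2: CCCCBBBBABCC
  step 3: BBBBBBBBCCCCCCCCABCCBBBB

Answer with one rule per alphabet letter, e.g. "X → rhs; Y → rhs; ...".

  step 2 ⇒ step 3: CCCCBBBBABCC ⇒ BB·BB·BB·BB·CC·CC·CC·CC·AB·CC·BB·BB
    A ↦ AB
    B ↦ CC
    C ↦ BB

A->AB, B->CC, C->BB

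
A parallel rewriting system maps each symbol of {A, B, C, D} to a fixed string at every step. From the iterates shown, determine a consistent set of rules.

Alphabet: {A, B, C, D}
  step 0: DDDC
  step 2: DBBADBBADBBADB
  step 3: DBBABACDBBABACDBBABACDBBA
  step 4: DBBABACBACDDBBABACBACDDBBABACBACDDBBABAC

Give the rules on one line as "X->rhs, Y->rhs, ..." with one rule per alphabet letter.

  step 3 ⇒ step 4: DBBABACDBBABACDBBABACDBBA ⇒ DB·BA·BA·C·BA·C·D·DB·BA·BA·C·BA·C·D·DB·BA·BA·C·BA·C·D·DB·BA·BA·C
    A ↦ C
    B ↦ BA
    C ↦ D
    D ↦ DB

A->C, B->BA, C->D, D->DB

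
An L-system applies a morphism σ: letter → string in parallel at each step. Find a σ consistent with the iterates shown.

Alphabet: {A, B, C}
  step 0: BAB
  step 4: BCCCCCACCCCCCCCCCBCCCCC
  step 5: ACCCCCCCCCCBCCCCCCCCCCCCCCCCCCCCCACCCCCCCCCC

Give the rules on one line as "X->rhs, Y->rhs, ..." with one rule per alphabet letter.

  step 4 ⇒ step 5: BCCCCCACCCCCCCCCCBCCCCC ⇒ A·CC·CC·CC·CC·CC·BC·CC·CC·CC·CC·CC·CC·CC·CC·CC·CC·A·CC·CC·CC·CC·CC
    A ↦ BC
    B ↦ A
    C ↦ CC

A->BC, B->A, C->CC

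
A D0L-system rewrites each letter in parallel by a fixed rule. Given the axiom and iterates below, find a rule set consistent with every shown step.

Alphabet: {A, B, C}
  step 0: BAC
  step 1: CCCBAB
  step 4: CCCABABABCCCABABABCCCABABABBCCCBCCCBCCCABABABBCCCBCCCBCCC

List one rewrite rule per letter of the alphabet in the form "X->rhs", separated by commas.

  step 0 ⇒ step 1: BAC ⇒ CCC·B·AB
    A ↦ B
    B ↦ CCC
    C ↦ AB

A->B, B->CCC, C->AB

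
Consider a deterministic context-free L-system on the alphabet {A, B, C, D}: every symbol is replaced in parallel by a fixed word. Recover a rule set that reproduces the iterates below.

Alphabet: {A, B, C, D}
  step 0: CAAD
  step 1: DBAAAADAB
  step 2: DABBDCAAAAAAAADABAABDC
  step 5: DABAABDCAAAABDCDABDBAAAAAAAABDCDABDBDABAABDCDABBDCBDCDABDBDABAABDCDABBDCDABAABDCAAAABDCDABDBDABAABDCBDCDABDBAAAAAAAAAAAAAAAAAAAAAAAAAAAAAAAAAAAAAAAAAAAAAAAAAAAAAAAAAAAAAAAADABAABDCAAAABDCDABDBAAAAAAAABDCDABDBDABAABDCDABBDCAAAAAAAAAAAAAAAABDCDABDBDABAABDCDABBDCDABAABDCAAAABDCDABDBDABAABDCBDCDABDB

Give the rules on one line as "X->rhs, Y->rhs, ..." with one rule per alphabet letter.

  step 1 ⇒ step 2: DBAAAADAB ⇒ DAB·BDC·AA·AA·AA·AA·DAB·AA·BDC
    A ↦ AA
    B ↦ BDC
    D ↦ DAB
  step 0 ⇒ step 1: CAAD ⇒ DB·AA·AA·DAB
    C ↦ DB

A->AA, B->BDC, C->DB, D->DAB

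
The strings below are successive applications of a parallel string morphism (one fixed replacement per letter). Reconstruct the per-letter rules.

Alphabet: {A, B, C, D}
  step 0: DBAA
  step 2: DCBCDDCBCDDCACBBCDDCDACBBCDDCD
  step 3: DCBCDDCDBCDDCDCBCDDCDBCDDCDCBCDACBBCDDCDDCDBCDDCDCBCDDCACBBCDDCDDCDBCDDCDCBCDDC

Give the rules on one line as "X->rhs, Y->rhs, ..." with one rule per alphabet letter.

A->ACB, B->DCD, C->BCD, D->DC

  step 2 ⇒ step 3: DCBCDDCBCDDCACBBCDDCDACBBCDDCD ⇒ DC·BCD·DCD·BCD·DC·DC·BCD·DCD·BCD·DC·DC·BCD·ACB·BCD·DCD·DCD·BCD·DC·DC·BCD·DC·ACB·BCD·DCD·DCD·BCD·DC·DC·BCD·DC
    A ↦ ACB
    B ↦ DCD
    C ↦ BCD
    D ↦ DC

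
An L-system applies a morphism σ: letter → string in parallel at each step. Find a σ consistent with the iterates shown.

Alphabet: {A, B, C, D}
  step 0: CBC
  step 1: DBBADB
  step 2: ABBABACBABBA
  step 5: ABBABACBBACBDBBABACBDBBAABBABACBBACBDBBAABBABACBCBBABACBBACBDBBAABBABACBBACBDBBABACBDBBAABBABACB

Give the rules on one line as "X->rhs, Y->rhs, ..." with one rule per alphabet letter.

A->CB, B->BA, C->DB, D->AB

  step 1 ⇒ step 2: DBBADB ⇒ AB·BA·BA·CB·AB·BA
    A ↦ CB
    B ↦ BA
    D ↦ AB
  step 0 ⇒ step 1: CBC ⇒ DB·BA·DB
    C ↦ DB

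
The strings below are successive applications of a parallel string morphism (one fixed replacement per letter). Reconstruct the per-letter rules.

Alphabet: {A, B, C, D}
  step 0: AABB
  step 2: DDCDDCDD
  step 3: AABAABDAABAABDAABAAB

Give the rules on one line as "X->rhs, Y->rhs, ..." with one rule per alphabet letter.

  step 2 ⇒ step 3: DDCDDCDD ⇒ AAB·AAB·D·AAB·AAB·D·AAB·AAB
    C ↦ D
    D ↦ AAB
    A ↦ CCB  (constrained at step 0)
    B ↦ C  (constrained at step 0)

A->CCB, B->C, C->D, D->AAB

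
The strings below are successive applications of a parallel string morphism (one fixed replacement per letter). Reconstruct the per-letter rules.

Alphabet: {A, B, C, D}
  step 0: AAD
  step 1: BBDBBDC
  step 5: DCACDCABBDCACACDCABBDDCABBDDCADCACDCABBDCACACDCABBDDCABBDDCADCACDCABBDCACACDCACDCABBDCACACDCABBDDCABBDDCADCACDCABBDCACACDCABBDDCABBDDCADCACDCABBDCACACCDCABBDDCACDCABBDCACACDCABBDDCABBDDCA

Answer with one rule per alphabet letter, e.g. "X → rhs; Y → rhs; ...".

  step 0 ⇒ step 1: AAD ⇒ BBD·BBD·C
    A ↦ BBD
    D ↦ C
    B ↦ CA  (constrained at step 1)
    C ↦ DCA  (constrained at step 1)

A->BBD, B->CA, C->DCA, D->C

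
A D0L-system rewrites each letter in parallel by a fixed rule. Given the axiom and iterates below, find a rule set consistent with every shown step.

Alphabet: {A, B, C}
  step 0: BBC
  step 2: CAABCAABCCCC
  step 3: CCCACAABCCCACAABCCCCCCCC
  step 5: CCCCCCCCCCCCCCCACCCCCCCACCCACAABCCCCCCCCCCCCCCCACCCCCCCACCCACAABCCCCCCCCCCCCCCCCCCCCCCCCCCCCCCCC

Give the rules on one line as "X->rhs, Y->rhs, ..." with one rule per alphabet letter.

A->CA, B->AB, C->CC

  step 2 ⇒ step 3: CAABCAABCCCC ⇒ CC·CA·CA·AB·CC·CA·CA·AB·CC·CC·CC·CC
    A ↦ CA
    B ↦ AB
    C ↦ CC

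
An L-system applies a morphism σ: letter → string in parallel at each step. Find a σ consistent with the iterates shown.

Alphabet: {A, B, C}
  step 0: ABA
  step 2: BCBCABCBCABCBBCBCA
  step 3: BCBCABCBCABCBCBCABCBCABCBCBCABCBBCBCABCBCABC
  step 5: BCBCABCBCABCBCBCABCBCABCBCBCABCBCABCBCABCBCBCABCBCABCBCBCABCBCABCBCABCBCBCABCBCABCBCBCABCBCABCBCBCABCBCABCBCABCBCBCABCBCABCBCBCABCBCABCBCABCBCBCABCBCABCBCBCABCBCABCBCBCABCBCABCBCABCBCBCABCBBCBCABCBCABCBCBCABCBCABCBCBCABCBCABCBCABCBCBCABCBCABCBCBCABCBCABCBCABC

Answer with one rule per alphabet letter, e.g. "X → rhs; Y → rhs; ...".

A->BC, B->BCB, C->CA

  step 2 ⇒ step 3: BCBCABCBCABCBBCBCA ⇒ BCB·CA·BCB·CA·BC·BCB·CA·BCB·CA·BC·BCB·CA·BCB·BCB·CA·BCB·CA·BC
    A ↦ BC
    B ↦ BCB
    C ↦ CA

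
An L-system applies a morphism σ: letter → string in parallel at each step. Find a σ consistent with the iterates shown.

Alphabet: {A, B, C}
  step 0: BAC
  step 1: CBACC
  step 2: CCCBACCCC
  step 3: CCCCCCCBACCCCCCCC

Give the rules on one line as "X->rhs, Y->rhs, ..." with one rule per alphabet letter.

A->BA, B->C, C->CC

  step 2 ⇒ step 3: CCCBACCCC ⇒ CC·CC·CC·C·BA·CC·CC·CC·CC
    A ↦ BA
    B ↦ C
    C ↦ CC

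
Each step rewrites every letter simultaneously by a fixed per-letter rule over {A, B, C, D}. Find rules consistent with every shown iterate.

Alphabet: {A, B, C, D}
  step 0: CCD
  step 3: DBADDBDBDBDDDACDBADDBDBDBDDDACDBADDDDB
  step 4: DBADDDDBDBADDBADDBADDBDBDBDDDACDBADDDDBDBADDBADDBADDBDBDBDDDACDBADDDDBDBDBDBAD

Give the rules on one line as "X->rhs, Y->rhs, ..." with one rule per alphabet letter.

A->DD, B->AD, C->DAC, D->DB

  step 3 ⇒ step 4: DBADDBDBDBDDDACDBADDBDBDBDDDACDBADDDDB ⇒ DB·AD·DD·DB·DB·AD·DB·AD·DB·AD·DB·DB·DB·DD·DAC·DB·AD·DD·DB·DB·AD·DB·AD·DB·AD·DB·DB·DB·DD·DAC·DB·AD·DD·DB·DB·DB·DB·AD
    A ↦ DD
    B ↦ AD
    C ↦ DAC
    D ↦ DB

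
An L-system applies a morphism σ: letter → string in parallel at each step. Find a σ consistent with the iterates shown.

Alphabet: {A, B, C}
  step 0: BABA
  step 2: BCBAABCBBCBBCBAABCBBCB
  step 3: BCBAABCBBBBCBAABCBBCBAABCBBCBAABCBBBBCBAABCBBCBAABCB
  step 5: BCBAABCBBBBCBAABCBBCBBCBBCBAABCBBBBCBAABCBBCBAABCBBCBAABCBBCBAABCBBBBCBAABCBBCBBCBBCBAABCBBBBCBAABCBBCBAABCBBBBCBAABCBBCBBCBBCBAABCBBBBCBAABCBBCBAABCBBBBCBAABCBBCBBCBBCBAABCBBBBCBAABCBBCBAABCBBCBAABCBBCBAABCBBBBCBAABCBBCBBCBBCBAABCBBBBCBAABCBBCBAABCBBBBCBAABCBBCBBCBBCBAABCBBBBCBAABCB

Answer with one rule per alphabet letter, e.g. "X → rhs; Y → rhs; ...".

A->B, B->BCB, C->AA

  step 2 ⇒ step 3: BCBAABCBBCBBCBAABCBBCB ⇒ BCB·AA·BCB·B·B·BCB·AA·BCB·BCB·AA·BCB·BCB·AA·BCB·B·B·BCB·AA·BCB·BCB·AA·BCB
    A ↦ B
    B ↦ BCB
    C ↦ AA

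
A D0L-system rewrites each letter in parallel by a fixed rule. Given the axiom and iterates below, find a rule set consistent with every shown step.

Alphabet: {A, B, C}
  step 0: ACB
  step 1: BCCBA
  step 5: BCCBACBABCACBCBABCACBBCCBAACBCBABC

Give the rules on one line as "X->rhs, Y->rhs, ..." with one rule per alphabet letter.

A->BC, B->A, C->CB

  step 0 ⇒ step 1: ACB ⇒ BC·CB·A
    A ↦ BC
    B ↦ A
    C ↦ CB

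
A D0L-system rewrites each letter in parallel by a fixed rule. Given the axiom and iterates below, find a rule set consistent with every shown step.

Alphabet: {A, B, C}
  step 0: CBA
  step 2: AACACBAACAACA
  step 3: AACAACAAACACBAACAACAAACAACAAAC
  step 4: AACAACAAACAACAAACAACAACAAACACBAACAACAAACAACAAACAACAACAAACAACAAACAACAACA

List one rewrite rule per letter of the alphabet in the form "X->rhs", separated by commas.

A->AAC, B->CB, C->A

  step 3 ⇒ step 4: AACAACAAACACBAACAACAAACAACAAAC ⇒ AAC·AAC·A·AAC·AAC·A·AAC·AAC·AAC·A·AAC·A·CB·AAC·AAC·A·AAC·AAC·A·AAC·AAC·AAC·A·AAC·AAC·A·AAC·AAC·AAC·A
    A ↦ AAC
    B ↦ CB
    C ↦ A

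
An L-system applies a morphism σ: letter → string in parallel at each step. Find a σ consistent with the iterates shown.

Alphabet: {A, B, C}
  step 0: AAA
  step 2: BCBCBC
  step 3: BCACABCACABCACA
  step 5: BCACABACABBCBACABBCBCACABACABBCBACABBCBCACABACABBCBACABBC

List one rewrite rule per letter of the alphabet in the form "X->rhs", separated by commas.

A->B, B->BC, C->ACA

  step 2 ⇒ step 3: BCBCBC ⇒ BC·ACA·BC·ACA·BC·ACA
    B ↦ BC
    C ↦ ACA
    A ↦ B  (constrained at step 0)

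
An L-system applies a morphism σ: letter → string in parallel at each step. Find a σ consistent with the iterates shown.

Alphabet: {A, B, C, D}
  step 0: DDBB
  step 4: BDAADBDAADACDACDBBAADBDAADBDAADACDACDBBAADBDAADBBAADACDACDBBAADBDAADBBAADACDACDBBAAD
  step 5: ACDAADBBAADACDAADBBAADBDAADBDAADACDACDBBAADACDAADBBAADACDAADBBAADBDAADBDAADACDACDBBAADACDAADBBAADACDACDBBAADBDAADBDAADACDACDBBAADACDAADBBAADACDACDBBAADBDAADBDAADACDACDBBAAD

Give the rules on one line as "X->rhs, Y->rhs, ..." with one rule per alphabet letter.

A->B, B->ACD, C->D, D->AAD

  step 4 ⇒ step 5: BDAADBDAADACDACDBBAADBDAADBDAADACDACDBBAADBDAADBBAADACDACDBBAADBDAADBBAADACDACDBBAAD ⇒ ACD·AAD·B·B·AAD·ACD·AAD·B·B·AAD·B·D·AAD·B·D·AAD·ACD·ACD·B·B·AAD·ACD·AAD·B·B·AAD·ACD·AAD·B·B·AAD·B·D·AAD·B·D·AAD·ACD·ACD·B·B·AAD·ACD·AAD·B·B·AAD·ACD·ACD·B·B·AAD·B·D·AAD·B·D·AAD·ACD·ACD·B·B·AAD·ACD·AAD·B·B·AAD·ACD·ACD·B·B·AAD·B·D·AAD·B·D·AAD·ACD·ACD·B·B·AAD
    A ↦ B
    B ↦ ACD
    C ↦ D
    D ↦ AAD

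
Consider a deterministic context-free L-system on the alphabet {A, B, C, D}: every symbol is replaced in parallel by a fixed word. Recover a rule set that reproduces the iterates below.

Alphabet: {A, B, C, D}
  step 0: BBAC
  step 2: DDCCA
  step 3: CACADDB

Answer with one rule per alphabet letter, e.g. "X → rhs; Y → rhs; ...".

  step 2 ⇒ step 3: DDCCA ⇒ CA·CA·D·D·B
    A ↦ B
    C ↦ D
    D ↦ CA
    B ↦ C  (constrained at step 0)

A->B, B->C, C->D, D->CA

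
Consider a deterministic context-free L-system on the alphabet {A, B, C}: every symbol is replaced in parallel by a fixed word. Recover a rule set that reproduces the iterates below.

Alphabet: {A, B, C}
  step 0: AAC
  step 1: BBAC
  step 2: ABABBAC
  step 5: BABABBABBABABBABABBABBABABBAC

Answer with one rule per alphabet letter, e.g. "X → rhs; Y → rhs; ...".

  step 1 ⇒ step 2: BBAC ⇒ AB·AB·B·AC
    A ↦ B
    B ↦ AB
    C ↦ AC

A->B, B->AB, C->AC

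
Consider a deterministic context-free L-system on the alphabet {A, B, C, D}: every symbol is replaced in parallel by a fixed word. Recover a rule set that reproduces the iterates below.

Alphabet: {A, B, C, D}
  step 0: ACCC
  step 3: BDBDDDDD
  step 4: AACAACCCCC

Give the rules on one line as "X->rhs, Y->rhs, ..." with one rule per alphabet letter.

A->BD, B->AA, C->D, D->C

  step 3 ⇒ step 4: BDBDDDDD ⇒ AA·C·AA·C·C·C·C·C
    B ↦ AA
    D ↦ C
    A ↦ BD  (constrained at step 0)
    C ↦ D  (constrained at step 0)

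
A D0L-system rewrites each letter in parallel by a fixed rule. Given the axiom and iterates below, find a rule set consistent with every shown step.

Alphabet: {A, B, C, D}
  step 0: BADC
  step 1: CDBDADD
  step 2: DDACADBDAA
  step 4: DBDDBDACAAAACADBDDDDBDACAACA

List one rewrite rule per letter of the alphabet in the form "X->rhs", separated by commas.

  step 1 ⇒ step 2: CDBDADD ⇒ DD·A·C·A·DBD·A·A
    A ↦ DBD
    B ↦ C
    C ↦ DD
    D ↦ A

A->DBD, B->C, C->DD, D->A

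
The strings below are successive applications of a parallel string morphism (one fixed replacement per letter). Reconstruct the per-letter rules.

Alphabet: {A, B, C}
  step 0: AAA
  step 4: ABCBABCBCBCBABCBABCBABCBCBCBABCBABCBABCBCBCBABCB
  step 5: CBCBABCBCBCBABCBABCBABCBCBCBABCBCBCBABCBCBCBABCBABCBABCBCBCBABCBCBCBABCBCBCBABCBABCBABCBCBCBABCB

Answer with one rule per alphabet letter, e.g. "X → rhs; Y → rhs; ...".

A->CB, B->CB, C->AB

  step 4 ⇒ step 5: ABCBABCBCBCBABCBABCBABCBCBCBABCBABCBABCBCBCBABCB ⇒ CB·CB·AB·CB·CB·CB·AB·CB·AB·CB·AB·CB·CB·CB·AB·CB·CB·CB·AB·CB·CB·CB·AB·CB·AB·CB·AB·CB·CB·CB·AB·CB·CB·CB·AB·CB·CB·CB·AB·CB·AB·CB·AB·CB·CB·CB·AB·CB
    A ↦ CB
    B ↦ CB
    C ↦ AB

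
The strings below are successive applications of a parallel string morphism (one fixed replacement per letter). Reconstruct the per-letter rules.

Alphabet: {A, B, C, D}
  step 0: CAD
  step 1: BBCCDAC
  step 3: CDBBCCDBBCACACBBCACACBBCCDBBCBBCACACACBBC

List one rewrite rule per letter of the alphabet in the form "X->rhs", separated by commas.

  step 0 ⇒ step 1: CAD ⇒ BBC·CD·AC
    A ↦ CD
    C ↦ BBC
    D ↦ AC
    B ↦ AC  (constrained at step 1)

A->CD, B->AC, C->BBC, D->AC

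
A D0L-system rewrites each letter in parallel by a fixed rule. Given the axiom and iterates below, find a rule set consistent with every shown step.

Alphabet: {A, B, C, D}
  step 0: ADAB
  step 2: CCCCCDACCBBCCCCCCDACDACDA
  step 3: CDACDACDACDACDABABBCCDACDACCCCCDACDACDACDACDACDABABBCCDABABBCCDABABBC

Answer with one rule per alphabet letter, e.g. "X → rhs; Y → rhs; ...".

A->BBC, B->CC, C->CDA, D->BA

  step 2 ⇒ step 3: CCCCCDACCBBCCCCCCDACDACDA ⇒ CDA·CDA·CDA·CDA·CDA·BA·BBC·CDA·CDA·CC·CC·CDA·CDA·CDA·CDA·CDA·CDA·BA·BBC·CDA·BA·BBC·CDA·BA·BBC
    A ↦ BBC
    B ↦ CC
    C ↦ CDA
    D ↦ BA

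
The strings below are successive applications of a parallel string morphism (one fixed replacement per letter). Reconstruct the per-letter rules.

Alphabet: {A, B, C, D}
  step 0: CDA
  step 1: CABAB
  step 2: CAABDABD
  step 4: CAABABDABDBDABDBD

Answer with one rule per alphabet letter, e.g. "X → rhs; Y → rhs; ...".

  step 1 ⇒ step 2: CABAB ⇒ CA·AB·D·AB·D
    A ↦ AB
    B ↦ D
    C ↦ CA
  step 0 ⇒ step 1: CDA ⇒ CA·B·AB
    D ↦ B

A->AB, B->D, C->CA, D->B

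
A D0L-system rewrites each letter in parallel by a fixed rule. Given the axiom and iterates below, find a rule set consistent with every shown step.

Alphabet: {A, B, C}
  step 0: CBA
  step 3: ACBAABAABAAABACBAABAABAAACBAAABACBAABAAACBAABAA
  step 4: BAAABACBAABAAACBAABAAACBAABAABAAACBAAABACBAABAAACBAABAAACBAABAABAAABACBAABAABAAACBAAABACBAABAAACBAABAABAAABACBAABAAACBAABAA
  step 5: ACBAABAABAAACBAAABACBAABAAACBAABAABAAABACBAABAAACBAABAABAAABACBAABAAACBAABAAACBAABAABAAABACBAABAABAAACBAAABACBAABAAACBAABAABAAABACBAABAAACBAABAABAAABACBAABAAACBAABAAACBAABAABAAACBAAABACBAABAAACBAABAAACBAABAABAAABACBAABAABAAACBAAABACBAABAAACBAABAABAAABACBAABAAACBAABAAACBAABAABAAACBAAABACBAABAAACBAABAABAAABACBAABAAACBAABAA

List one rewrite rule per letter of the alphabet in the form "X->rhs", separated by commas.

A->BAA, B->AC, C->AB

  step 4 ⇒ step 5: BAAABACBAABAAACBAABAAACBAABAABAAACBAAABACBAABAAACBAABAAACBAABAABAAABACBAABAABAAACBAAABACBAABAAACBAABAABAAABACBAABAAACBAABAA ⇒ AC·BAA·BAA·BAA·AC·BAA·AB·AC·BAA·BAA·AC·BAA·BAA·BAA·AB·AC·BAA·BAA·AC·BAA·BAA·BAA·AB·AC·BAA·BAA·AC·BAA·BAA·AC·BAA·BAA·BAA·AB·AC·BAA·BAA·BAA·AC·BAA·AB·AC·BAA·BAA·AC·BAA·BAA·BAA·AB·AC·BAA·BAA·AC·BAA·BAA·BAA·AB·AC·BAA·BAA·AC·BAA·BAA·AC·BAA·BAA·BAA·AC·BAA·AB·AC·BAA·BAA·AC·BAA·BAA·AC·BAA·BAA·BAA·AB·AC·BAA·BAA·BAA·AC·BAA·AB·AC·BAA·BAA·AC·BAA·BAA·BAA·AB·AC·BAA·BAA·AC·BAA·BAA·AC·BAA·BAA·BAA·AC·BAA·AB·AC·BAA·BAA·AC·BAA·BAA·BAA·AB·AC·BAA·BAA·AC·BAA·BAA
    A ↦ BAA
    B ↦ AC
    C ↦ AB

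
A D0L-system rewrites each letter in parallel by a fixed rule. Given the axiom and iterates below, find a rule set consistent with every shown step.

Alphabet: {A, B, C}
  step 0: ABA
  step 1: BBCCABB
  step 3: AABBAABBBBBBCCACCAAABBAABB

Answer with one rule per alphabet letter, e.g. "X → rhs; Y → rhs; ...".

A->BB, B->CCA, C->A

  step 0 ⇒ step 1: ABA ⇒ BB·CCA·BB
    A ↦ BB
    B ↦ CCA
    C ↦ A  (constrained at step 1)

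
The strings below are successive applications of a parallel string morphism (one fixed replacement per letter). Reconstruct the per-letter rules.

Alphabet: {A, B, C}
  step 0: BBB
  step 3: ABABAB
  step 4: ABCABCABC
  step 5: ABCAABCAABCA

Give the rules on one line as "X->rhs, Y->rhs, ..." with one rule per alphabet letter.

  step 4 ⇒ step 5: ABCABCABC ⇒ AB·C·A·AB·C·A·AB·C·A
    A ↦ AB
    B ↦ C
    C ↦ A

A->AB, B->C, C->A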